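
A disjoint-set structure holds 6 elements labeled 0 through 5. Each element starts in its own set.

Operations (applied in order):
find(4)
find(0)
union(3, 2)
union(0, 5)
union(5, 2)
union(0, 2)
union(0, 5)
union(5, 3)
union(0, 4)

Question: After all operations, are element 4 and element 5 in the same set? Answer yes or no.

Step 1: find(4) -> no change; set of 4 is {4}
Step 2: find(0) -> no change; set of 0 is {0}
Step 3: union(3, 2) -> merged; set of 3 now {2, 3}
Step 4: union(0, 5) -> merged; set of 0 now {0, 5}
Step 5: union(5, 2) -> merged; set of 5 now {0, 2, 3, 5}
Step 6: union(0, 2) -> already same set; set of 0 now {0, 2, 3, 5}
Step 7: union(0, 5) -> already same set; set of 0 now {0, 2, 3, 5}
Step 8: union(5, 3) -> already same set; set of 5 now {0, 2, 3, 5}
Step 9: union(0, 4) -> merged; set of 0 now {0, 2, 3, 4, 5}
Set of 4: {0, 2, 3, 4, 5}; 5 is a member.

Answer: yes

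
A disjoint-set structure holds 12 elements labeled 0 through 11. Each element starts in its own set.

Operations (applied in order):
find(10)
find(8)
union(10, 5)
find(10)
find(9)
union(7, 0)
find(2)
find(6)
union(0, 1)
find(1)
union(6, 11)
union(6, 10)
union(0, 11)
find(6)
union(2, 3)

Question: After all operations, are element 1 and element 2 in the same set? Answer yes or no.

Answer: no

Derivation:
Step 1: find(10) -> no change; set of 10 is {10}
Step 2: find(8) -> no change; set of 8 is {8}
Step 3: union(10, 5) -> merged; set of 10 now {5, 10}
Step 4: find(10) -> no change; set of 10 is {5, 10}
Step 5: find(9) -> no change; set of 9 is {9}
Step 6: union(7, 0) -> merged; set of 7 now {0, 7}
Step 7: find(2) -> no change; set of 2 is {2}
Step 8: find(6) -> no change; set of 6 is {6}
Step 9: union(0, 1) -> merged; set of 0 now {0, 1, 7}
Step 10: find(1) -> no change; set of 1 is {0, 1, 7}
Step 11: union(6, 11) -> merged; set of 6 now {6, 11}
Step 12: union(6, 10) -> merged; set of 6 now {5, 6, 10, 11}
Step 13: union(0, 11) -> merged; set of 0 now {0, 1, 5, 6, 7, 10, 11}
Step 14: find(6) -> no change; set of 6 is {0, 1, 5, 6, 7, 10, 11}
Step 15: union(2, 3) -> merged; set of 2 now {2, 3}
Set of 1: {0, 1, 5, 6, 7, 10, 11}; 2 is not a member.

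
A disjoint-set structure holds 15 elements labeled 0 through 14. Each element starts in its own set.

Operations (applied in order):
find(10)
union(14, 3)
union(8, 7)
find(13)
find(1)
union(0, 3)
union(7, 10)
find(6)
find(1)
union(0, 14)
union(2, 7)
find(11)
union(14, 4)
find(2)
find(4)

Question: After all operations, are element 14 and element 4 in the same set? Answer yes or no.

Step 1: find(10) -> no change; set of 10 is {10}
Step 2: union(14, 3) -> merged; set of 14 now {3, 14}
Step 3: union(8, 7) -> merged; set of 8 now {7, 8}
Step 4: find(13) -> no change; set of 13 is {13}
Step 5: find(1) -> no change; set of 1 is {1}
Step 6: union(0, 3) -> merged; set of 0 now {0, 3, 14}
Step 7: union(7, 10) -> merged; set of 7 now {7, 8, 10}
Step 8: find(6) -> no change; set of 6 is {6}
Step 9: find(1) -> no change; set of 1 is {1}
Step 10: union(0, 14) -> already same set; set of 0 now {0, 3, 14}
Step 11: union(2, 7) -> merged; set of 2 now {2, 7, 8, 10}
Step 12: find(11) -> no change; set of 11 is {11}
Step 13: union(14, 4) -> merged; set of 14 now {0, 3, 4, 14}
Step 14: find(2) -> no change; set of 2 is {2, 7, 8, 10}
Step 15: find(4) -> no change; set of 4 is {0, 3, 4, 14}
Set of 14: {0, 3, 4, 14}; 4 is a member.

Answer: yes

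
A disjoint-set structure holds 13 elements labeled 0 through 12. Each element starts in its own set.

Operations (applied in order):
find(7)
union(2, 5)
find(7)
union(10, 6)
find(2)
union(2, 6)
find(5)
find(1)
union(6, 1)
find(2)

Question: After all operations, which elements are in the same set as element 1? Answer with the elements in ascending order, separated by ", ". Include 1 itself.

Answer: 1, 2, 5, 6, 10

Derivation:
Step 1: find(7) -> no change; set of 7 is {7}
Step 2: union(2, 5) -> merged; set of 2 now {2, 5}
Step 3: find(7) -> no change; set of 7 is {7}
Step 4: union(10, 6) -> merged; set of 10 now {6, 10}
Step 5: find(2) -> no change; set of 2 is {2, 5}
Step 6: union(2, 6) -> merged; set of 2 now {2, 5, 6, 10}
Step 7: find(5) -> no change; set of 5 is {2, 5, 6, 10}
Step 8: find(1) -> no change; set of 1 is {1}
Step 9: union(6, 1) -> merged; set of 6 now {1, 2, 5, 6, 10}
Step 10: find(2) -> no change; set of 2 is {1, 2, 5, 6, 10}
Component of 1: {1, 2, 5, 6, 10}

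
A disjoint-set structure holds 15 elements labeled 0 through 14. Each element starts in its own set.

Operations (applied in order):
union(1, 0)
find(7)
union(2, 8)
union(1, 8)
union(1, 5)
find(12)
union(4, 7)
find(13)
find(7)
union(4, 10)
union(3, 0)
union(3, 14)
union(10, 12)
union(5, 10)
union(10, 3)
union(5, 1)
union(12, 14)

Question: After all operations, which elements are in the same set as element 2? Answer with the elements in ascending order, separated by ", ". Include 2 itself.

Answer: 0, 1, 2, 3, 4, 5, 7, 8, 10, 12, 14

Derivation:
Step 1: union(1, 0) -> merged; set of 1 now {0, 1}
Step 2: find(7) -> no change; set of 7 is {7}
Step 3: union(2, 8) -> merged; set of 2 now {2, 8}
Step 4: union(1, 8) -> merged; set of 1 now {0, 1, 2, 8}
Step 5: union(1, 5) -> merged; set of 1 now {0, 1, 2, 5, 8}
Step 6: find(12) -> no change; set of 12 is {12}
Step 7: union(4, 7) -> merged; set of 4 now {4, 7}
Step 8: find(13) -> no change; set of 13 is {13}
Step 9: find(7) -> no change; set of 7 is {4, 7}
Step 10: union(4, 10) -> merged; set of 4 now {4, 7, 10}
Step 11: union(3, 0) -> merged; set of 3 now {0, 1, 2, 3, 5, 8}
Step 12: union(3, 14) -> merged; set of 3 now {0, 1, 2, 3, 5, 8, 14}
Step 13: union(10, 12) -> merged; set of 10 now {4, 7, 10, 12}
Step 14: union(5, 10) -> merged; set of 5 now {0, 1, 2, 3, 4, 5, 7, 8, 10, 12, 14}
Step 15: union(10, 3) -> already same set; set of 10 now {0, 1, 2, 3, 4, 5, 7, 8, 10, 12, 14}
Step 16: union(5, 1) -> already same set; set of 5 now {0, 1, 2, 3, 4, 5, 7, 8, 10, 12, 14}
Step 17: union(12, 14) -> already same set; set of 12 now {0, 1, 2, 3, 4, 5, 7, 8, 10, 12, 14}
Component of 2: {0, 1, 2, 3, 4, 5, 7, 8, 10, 12, 14}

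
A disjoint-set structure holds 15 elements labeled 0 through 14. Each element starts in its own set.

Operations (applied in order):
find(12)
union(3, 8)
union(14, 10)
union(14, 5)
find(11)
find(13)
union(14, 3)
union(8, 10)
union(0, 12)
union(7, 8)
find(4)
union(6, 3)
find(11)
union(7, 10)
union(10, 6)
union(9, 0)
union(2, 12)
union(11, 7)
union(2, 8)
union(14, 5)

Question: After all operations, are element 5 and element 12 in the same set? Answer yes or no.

Answer: yes

Derivation:
Step 1: find(12) -> no change; set of 12 is {12}
Step 2: union(3, 8) -> merged; set of 3 now {3, 8}
Step 3: union(14, 10) -> merged; set of 14 now {10, 14}
Step 4: union(14, 5) -> merged; set of 14 now {5, 10, 14}
Step 5: find(11) -> no change; set of 11 is {11}
Step 6: find(13) -> no change; set of 13 is {13}
Step 7: union(14, 3) -> merged; set of 14 now {3, 5, 8, 10, 14}
Step 8: union(8, 10) -> already same set; set of 8 now {3, 5, 8, 10, 14}
Step 9: union(0, 12) -> merged; set of 0 now {0, 12}
Step 10: union(7, 8) -> merged; set of 7 now {3, 5, 7, 8, 10, 14}
Step 11: find(4) -> no change; set of 4 is {4}
Step 12: union(6, 3) -> merged; set of 6 now {3, 5, 6, 7, 8, 10, 14}
Step 13: find(11) -> no change; set of 11 is {11}
Step 14: union(7, 10) -> already same set; set of 7 now {3, 5, 6, 7, 8, 10, 14}
Step 15: union(10, 6) -> already same set; set of 10 now {3, 5, 6, 7, 8, 10, 14}
Step 16: union(9, 0) -> merged; set of 9 now {0, 9, 12}
Step 17: union(2, 12) -> merged; set of 2 now {0, 2, 9, 12}
Step 18: union(11, 7) -> merged; set of 11 now {3, 5, 6, 7, 8, 10, 11, 14}
Step 19: union(2, 8) -> merged; set of 2 now {0, 2, 3, 5, 6, 7, 8, 9, 10, 11, 12, 14}
Step 20: union(14, 5) -> already same set; set of 14 now {0, 2, 3, 5, 6, 7, 8, 9, 10, 11, 12, 14}
Set of 5: {0, 2, 3, 5, 6, 7, 8, 9, 10, 11, 12, 14}; 12 is a member.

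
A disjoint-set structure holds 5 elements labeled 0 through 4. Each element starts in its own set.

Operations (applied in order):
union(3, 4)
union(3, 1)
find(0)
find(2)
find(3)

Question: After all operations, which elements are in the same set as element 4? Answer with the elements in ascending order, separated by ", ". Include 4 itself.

Answer: 1, 3, 4

Derivation:
Step 1: union(3, 4) -> merged; set of 3 now {3, 4}
Step 2: union(3, 1) -> merged; set of 3 now {1, 3, 4}
Step 3: find(0) -> no change; set of 0 is {0}
Step 4: find(2) -> no change; set of 2 is {2}
Step 5: find(3) -> no change; set of 3 is {1, 3, 4}
Component of 4: {1, 3, 4}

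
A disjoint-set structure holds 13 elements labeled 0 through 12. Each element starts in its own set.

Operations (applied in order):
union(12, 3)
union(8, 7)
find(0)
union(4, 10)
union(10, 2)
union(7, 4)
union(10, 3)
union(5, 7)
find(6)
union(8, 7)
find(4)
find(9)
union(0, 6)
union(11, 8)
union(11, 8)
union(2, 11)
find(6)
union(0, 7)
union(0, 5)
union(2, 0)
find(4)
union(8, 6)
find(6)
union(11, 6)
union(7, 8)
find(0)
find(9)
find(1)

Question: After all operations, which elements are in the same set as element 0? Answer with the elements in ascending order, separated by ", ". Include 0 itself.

Step 1: union(12, 3) -> merged; set of 12 now {3, 12}
Step 2: union(8, 7) -> merged; set of 8 now {7, 8}
Step 3: find(0) -> no change; set of 0 is {0}
Step 4: union(4, 10) -> merged; set of 4 now {4, 10}
Step 5: union(10, 2) -> merged; set of 10 now {2, 4, 10}
Step 6: union(7, 4) -> merged; set of 7 now {2, 4, 7, 8, 10}
Step 7: union(10, 3) -> merged; set of 10 now {2, 3, 4, 7, 8, 10, 12}
Step 8: union(5, 7) -> merged; set of 5 now {2, 3, 4, 5, 7, 8, 10, 12}
Step 9: find(6) -> no change; set of 6 is {6}
Step 10: union(8, 7) -> already same set; set of 8 now {2, 3, 4, 5, 7, 8, 10, 12}
Step 11: find(4) -> no change; set of 4 is {2, 3, 4, 5, 7, 8, 10, 12}
Step 12: find(9) -> no change; set of 9 is {9}
Step 13: union(0, 6) -> merged; set of 0 now {0, 6}
Step 14: union(11, 8) -> merged; set of 11 now {2, 3, 4, 5, 7, 8, 10, 11, 12}
Step 15: union(11, 8) -> already same set; set of 11 now {2, 3, 4, 5, 7, 8, 10, 11, 12}
Step 16: union(2, 11) -> already same set; set of 2 now {2, 3, 4, 5, 7, 8, 10, 11, 12}
Step 17: find(6) -> no change; set of 6 is {0, 6}
Step 18: union(0, 7) -> merged; set of 0 now {0, 2, 3, 4, 5, 6, 7, 8, 10, 11, 12}
Step 19: union(0, 5) -> already same set; set of 0 now {0, 2, 3, 4, 5, 6, 7, 8, 10, 11, 12}
Step 20: union(2, 0) -> already same set; set of 2 now {0, 2, 3, 4, 5, 6, 7, 8, 10, 11, 12}
Step 21: find(4) -> no change; set of 4 is {0, 2, 3, 4, 5, 6, 7, 8, 10, 11, 12}
Step 22: union(8, 6) -> already same set; set of 8 now {0, 2, 3, 4, 5, 6, 7, 8, 10, 11, 12}
Step 23: find(6) -> no change; set of 6 is {0, 2, 3, 4, 5, 6, 7, 8, 10, 11, 12}
Step 24: union(11, 6) -> already same set; set of 11 now {0, 2, 3, 4, 5, 6, 7, 8, 10, 11, 12}
Step 25: union(7, 8) -> already same set; set of 7 now {0, 2, 3, 4, 5, 6, 7, 8, 10, 11, 12}
Step 26: find(0) -> no change; set of 0 is {0, 2, 3, 4, 5, 6, 7, 8, 10, 11, 12}
Step 27: find(9) -> no change; set of 9 is {9}
Step 28: find(1) -> no change; set of 1 is {1}
Component of 0: {0, 2, 3, 4, 5, 6, 7, 8, 10, 11, 12}

Answer: 0, 2, 3, 4, 5, 6, 7, 8, 10, 11, 12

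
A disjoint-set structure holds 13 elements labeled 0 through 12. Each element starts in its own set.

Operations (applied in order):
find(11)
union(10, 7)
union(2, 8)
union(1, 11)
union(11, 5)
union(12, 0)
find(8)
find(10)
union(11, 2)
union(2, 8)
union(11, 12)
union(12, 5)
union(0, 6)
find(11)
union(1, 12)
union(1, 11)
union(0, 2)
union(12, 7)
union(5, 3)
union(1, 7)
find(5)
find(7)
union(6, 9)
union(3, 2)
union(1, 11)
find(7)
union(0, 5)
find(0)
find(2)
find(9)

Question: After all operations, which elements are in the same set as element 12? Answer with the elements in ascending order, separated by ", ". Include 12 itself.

Answer: 0, 1, 2, 3, 5, 6, 7, 8, 9, 10, 11, 12

Derivation:
Step 1: find(11) -> no change; set of 11 is {11}
Step 2: union(10, 7) -> merged; set of 10 now {7, 10}
Step 3: union(2, 8) -> merged; set of 2 now {2, 8}
Step 4: union(1, 11) -> merged; set of 1 now {1, 11}
Step 5: union(11, 5) -> merged; set of 11 now {1, 5, 11}
Step 6: union(12, 0) -> merged; set of 12 now {0, 12}
Step 7: find(8) -> no change; set of 8 is {2, 8}
Step 8: find(10) -> no change; set of 10 is {7, 10}
Step 9: union(11, 2) -> merged; set of 11 now {1, 2, 5, 8, 11}
Step 10: union(2, 8) -> already same set; set of 2 now {1, 2, 5, 8, 11}
Step 11: union(11, 12) -> merged; set of 11 now {0, 1, 2, 5, 8, 11, 12}
Step 12: union(12, 5) -> already same set; set of 12 now {0, 1, 2, 5, 8, 11, 12}
Step 13: union(0, 6) -> merged; set of 0 now {0, 1, 2, 5, 6, 8, 11, 12}
Step 14: find(11) -> no change; set of 11 is {0, 1, 2, 5, 6, 8, 11, 12}
Step 15: union(1, 12) -> already same set; set of 1 now {0, 1, 2, 5, 6, 8, 11, 12}
Step 16: union(1, 11) -> already same set; set of 1 now {0, 1, 2, 5, 6, 8, 11, 12}
Step 17: union(0, 2) -> already same set; set of 0 now {0, 1, 2, 5, 6, 8, 11, 12}
Step 18: union(12, 7) -> merged; set of 12 now {0, 1, 2, 5, 6, 7, 8, 10, 11, 12}
Step 19: union(5, 3) -> merged; set of 5 now {0, 1, 2, 3, 5, 6, 7, 8, 10, 11, 12}
Step 20: union(1, 7) -> already same set; set of 1 now {0, 1, 2, 3, 5, 6, 7, 8, 10, 11, 12}
Step 21: find(5) -> no change; set of 5 is {0, 1, 2, 3, 5, 6, 7, 8, 10, 11, 12}
Step 22: find(7) -> no change; set of 7 is {0, 1, 2, 3, 5, 6, 7, 8, 10, 11, 12}
Step 23: union(6, 9) -> merged; set of 6 now {0, 1, 2, 3, 5, 6, 7, 8, 9, 10, 11, 12}
Step 24: union(3, 2) -> already same set; set of 3 now {0, 1, 2, 3, 5, 6, 7, 8, 9, 10, 11, 12}
Step 25: union(1, 11) -> already same set; set of 1 now {0, 1, 2, 3, 5, 6, 7, 8, 9, 10, 11, 12}
Step 26: find(7) -> no change; set of 7 is {0, 1, 2, 3, 5, 6, 7, 8, 9, 10, 11, 12}
Step 27: union(0, 5) -> already same set; set of 0 now {0, 1, 2, 3, 5, 6, 7, 8, 9, 10, 11, 12}
Step 28: find(0) -> no change; set of 0 is {0, 1, 2, 3, 5, 6, 7, 8, 9, 10, 11, 12}
Step 29: find(2) -> no change; set of 2 is {0, 1, 2, 3, 5, 6, 7, 8, 9, 10, 11, 12}
Step 30: find(9) -> no change; set of 9 is {0, 1, 2, 3, 5, 6, 7, 8, 9, 10, 11, 12}
Component of 12: {0, 1, 2, 3, 5, 6, 7, 8, 9, 10, 11, 12}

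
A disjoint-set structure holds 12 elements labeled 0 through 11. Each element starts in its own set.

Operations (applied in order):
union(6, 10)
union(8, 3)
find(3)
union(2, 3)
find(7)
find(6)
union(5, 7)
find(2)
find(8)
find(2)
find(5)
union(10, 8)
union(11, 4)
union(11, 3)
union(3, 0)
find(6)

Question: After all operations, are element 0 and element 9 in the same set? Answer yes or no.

Step 1: union(6, 10) -> merged; set of 6 now {6, 10}
Step 2: union(8, 3) -> merged; set of 8 now {3, 8}
Step 3: find(3) -> no change; set of 3 is {3, 8}
Step 4: union(2, 3) -> merged; set of 2 now {2, 3, 8}
Step 5: find(7) -> no change; set of 7 is {7}
Step 6: find(6) -> no change; set of 6 is {6, 10}
Step 7: union(5, 7) -> merged; set of 5 now {5, 7}
Step 8: find(2) -> no change; set of 2 is {2, 3, 8}
Step 9: find(8) -> no change; set of 8 is {2, 3, 8}
Step 10: find(2) -> no change; set of 2 is {2, 3, 8}
Step 11: find(5) -> no change; set of 5 is {5, 7}
Step 12: union(10, 8) -> merged; set of 10 now {2, 3, 6, 8, 10}
Step 13: union(11, 4) -> merged; set of 11 now {4, 11}
Step 14: union(11, 3) -> merged; set of 11 now {2, 3, 4, 6, 8, 10, 11}
Step 15: union(3, 0) -> merged; set of 3 now {0, 2, 3, 4, 6, 8, 10, 11}
Step 16: find(6) -> no change; set of 6 is {0, 2, 3, 4, 6, 8, 10, 11}
Set of 0: {0, 2, 3, 4, 6, 8, 10, 11}; 9 is not a member.

Answer: no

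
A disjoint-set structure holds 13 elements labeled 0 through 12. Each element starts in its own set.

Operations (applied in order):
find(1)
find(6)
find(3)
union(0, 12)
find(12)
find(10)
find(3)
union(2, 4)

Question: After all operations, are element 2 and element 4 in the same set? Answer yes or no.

Answer: yes

Derivation:
Step 1: find(1) -> no change; set of 1 is {1}
Step 2: find(6) -> no change; set of 6 is {6}
Step 3: find(3) -> no change; set of 3 is {3}
Step 4: union(0, 12) -> merged; set of 0 now {0, 12}
Step 5: find(12) -> no change; set of 12 is {0, 12}
Step 6: find(10) -> no change; set of 10 is {10}
Step 7: find(3) -> no change; set of 3 is {3}
Step 8: union(2, 4) -> merged; set of 2 now {2, 4}
Set of 2: {2, 4}; 4 is a member.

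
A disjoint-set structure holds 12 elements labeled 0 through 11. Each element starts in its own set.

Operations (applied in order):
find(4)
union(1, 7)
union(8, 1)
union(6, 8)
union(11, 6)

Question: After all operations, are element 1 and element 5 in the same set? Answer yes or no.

Answer: no

Derivation:
Step 1: find(4) -> no change; set of 4 is {4}
Step 2: union(1, 7) -> merged; set of 1 now {1, 7}
Step 3: union(8, 1) -> merged; set of 8 now {1, 7, 8}
Step 4: union(6, 8) -> merged; set of 6 now {1, 6, 7, 8}
Step 5: union(11, 6) -> merged; set of 11 now {1, 6, 7, 8, 11}
Set of 1: {1, 6, 7, 8, 11}; 5 is not a member.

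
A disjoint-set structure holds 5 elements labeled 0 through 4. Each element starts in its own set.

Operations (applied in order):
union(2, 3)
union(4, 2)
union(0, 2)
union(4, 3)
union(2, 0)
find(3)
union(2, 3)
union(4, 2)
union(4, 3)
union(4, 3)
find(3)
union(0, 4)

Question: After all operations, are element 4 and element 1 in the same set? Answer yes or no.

Step 1: union(2, 3) -> merged; set of 2 now {2, 3}
Step 2: union(4, 2) -> merged; set of 4 now {2, 3, 4}
Step 3: union(0, 2) -> merged; set of 0 now {0, 2, 3, 4}
Step 4: union(4, 3) -> already same set; set of 4 now {0, 2, 3, 4}
Step 5: union(2, 0) -> already same set; set of 2 now {0, 2, 3, 4}
Step 6: find(3) -> no change; set of 3 is {0, 2, 3, 4}
Step 7: union(2, 3) -> already same set; set of 2 now {0, 2, 3, 4}
Step 8: union(4, 2) -> already same set; set of 4 now {0, 2, 3, 4}
Step 9: union(4, 3) -> already same set; set of 4 now {0, 2, 3, 4}
Step 10: union(4, 3) -> already same set; set of 4 now {0, 2, 3, 4}
Step 11: find(3) -> no change; set of 3 is {0, 2, 3, 4}
Step 12: union(0, 4) -> already same set; set of 0 now {0, 2, 3, 4}
Set of 4: {0, 2, 3, 4}; 1 is not a member.

Answer: no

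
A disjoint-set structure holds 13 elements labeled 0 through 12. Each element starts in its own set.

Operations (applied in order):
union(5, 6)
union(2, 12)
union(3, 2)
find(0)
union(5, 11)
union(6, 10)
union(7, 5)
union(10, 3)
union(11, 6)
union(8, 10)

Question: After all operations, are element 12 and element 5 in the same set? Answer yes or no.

Answer: yes

Derivation:
Step 1: union(5, 6) -> merged; set of 5 now {5, 6}
Step 2: union(2, 12) -> merged; set of 2 now {2, 12}
Step 3: union(3, 2) -> merged; set of 3 now {2, 3, 12}
Step 4: find(0) -> no change; set of 0 is {0}
Step 5: union(5, 11) -> merged; set of 5 now {5, 6, 11}
Step 6: union(6, 10) -> merged; set of 6 now {5, 6, 10, 11}
Step 7: union(7, 5) -> merged; set of 7 now {5, 6, 7, 10, 11}
Step 8: union(10, 3) -> merged; set of 10 now {2, 3, 5, 6, 7, 10, 11, 12}
Step 9: union(11, 6) -> already same set; set of 11 now {2, 3, 5, 6, 7, 10, 11, 12}
Step 10: union(8, 10) -> merged; set of 8 now {2, 3, 5, 6, 7, 8, 10, 11, 12}
Set of 12: {2, 3, 5, 6, 7, 8, 10, 11, 12}; 5 is a member.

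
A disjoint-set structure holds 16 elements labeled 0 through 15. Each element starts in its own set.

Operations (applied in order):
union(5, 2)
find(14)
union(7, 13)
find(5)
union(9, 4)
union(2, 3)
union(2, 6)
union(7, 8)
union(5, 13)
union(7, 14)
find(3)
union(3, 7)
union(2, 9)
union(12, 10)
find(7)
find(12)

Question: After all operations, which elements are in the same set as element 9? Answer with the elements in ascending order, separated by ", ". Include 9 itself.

Answer: 2, 3, 4, 5, 6, 7, 8, 9, 13, 14

Derivation:
Step 1: union(5, 2) -> merged; set of 5 now {2, 5}
Step 2: find(14) -> no change; set of 14 is {14}
Step 3: union(7, 13) -> merged; set of 7 now {7, 13}
Step 4: find(5) -> no change; set of 5 is {2, 5}
Step 5: union(9, 4) -> merged; set of 9 now {4, 9}
Step 6: union(2, 3) -> merged; set of 2 now {2, 3, 5}
Step 7: union(2, 6) -> merged; set of 2 now {2, 3, 5, 6}
Step 8: union(7, 8) -> merged; set of 7 now {7, 8, 13}
Step 9: union(5, 13) -> merged; set of 5 now {2, 3, 5, 6, 7, 8, 13}
Step 10: union(7, 14) -> merged; set of 7 now {2, 3, 5, 6, 7, 8, 13, 14}
Step 11: find(3) -> no change; set of 3 is {2, 3, 5, 6, 7, 8, 13, 14}
Step 12: union(3, 7) -> already same set; set of 3 now {2, 3, 5, 6, 7, 8, 13, 14}
Step 13: union(2, 9) -> merged; set of 2 now {2, 3, 4, 5, 6, 7, 8, 9, 13, 14}
Step 14: union(12, 10) -> merged; set of 12 now {10, 12}
Step 15: find(7) -> no change; set of 7 is {2, 3, 4, 5, 6, 7, 8, 9, 13, 14}
Step 16: find(12) -> no change; set of 12 is {10, 12}
Component of 9: {2, 3, 4, 5, 6, 7, 8, 9, 13, 14}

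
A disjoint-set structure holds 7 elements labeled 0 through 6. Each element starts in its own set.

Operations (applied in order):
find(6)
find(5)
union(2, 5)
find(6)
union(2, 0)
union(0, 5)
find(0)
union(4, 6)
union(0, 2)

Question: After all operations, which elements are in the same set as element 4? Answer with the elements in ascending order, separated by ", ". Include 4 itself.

Answer: 4, 6

Derivation:
Step 1: find(6) -> no change; set of 6 is {6}
Step 2: find(5) -> no change; set of 5 is {5}
Step 3: union(2, 5) -> merged; set of 2 now {2, 5}
Step 4: find(6) -> no change; set of 6 is {6}
Step 5: union(2, 0) -> merged; set of 2 now {0, 2, 5}
Step 6: union(0, 5) -> already same set; set of 0 now {0, 2, 5}
Step 7: find(0) -> no change; set of 0 is {0, 2, 5}
Step 8: union(4, 6) -> merged; set of 4 now {4, 6}
Step 9: union(0, 2) -> already same set; set of 0 now {0, 2, 5}
Component of 4: {4, 6}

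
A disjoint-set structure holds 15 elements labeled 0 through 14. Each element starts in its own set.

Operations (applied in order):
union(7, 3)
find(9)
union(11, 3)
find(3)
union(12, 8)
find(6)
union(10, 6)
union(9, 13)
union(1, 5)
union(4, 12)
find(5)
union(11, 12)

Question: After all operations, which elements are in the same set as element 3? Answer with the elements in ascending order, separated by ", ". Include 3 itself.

Step 1: union(7, 3) -> merged; set of 7 now {3, 7}
Step 2: find(9) -> no change; set of 9 is {9}
Step 3: union(11, 3) -> merged; set of 11 now {3, 7, 11}
Step 4: find(3) -> no change; set of 3 is {3, 7, 11}
Step 5: union(12, 8) -> merged; set of 12 now {8, 12}
Step 6: find(6) -> no change; set of 6 is {6}
Step 7: union(10, 6) -> merged; set of 10 now {6, 10}
Step 8: union(9, 13) -> merged; set of 9 now {9, 13}
Step 9: union(1, 5) -> merged; set of 1 now {1, 5}
Step 10: union(4, 12) -> merged; set of 4 now {4, 8, 12}
Step 11: find(5) -> no change; set of 5 is {1, 5}
Step 12: union(11, 12) -> merged; set of 11 now {3, 4, 7, 8, 11, 12}
Component of 3: {3, 4, 7, 8, 11, 12}

Answer: 3, 4, 7, 8, 11, 12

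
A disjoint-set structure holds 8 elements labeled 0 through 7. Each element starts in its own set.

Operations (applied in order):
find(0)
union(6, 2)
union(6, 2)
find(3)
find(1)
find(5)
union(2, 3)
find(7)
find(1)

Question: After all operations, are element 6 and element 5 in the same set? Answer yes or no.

Step 1: find(0) -> no change; set of 0 is {0}
Step 2: union(6, 2) -> merged; set of 6 now {2, 6}
Step 3: union(6, 2) -> already same set; set of 6 now {2, 6}
Step 4: find(3) -> no change; set of 3 is {3}
Step 5: find(1) -> no change; set of 1 is {1}
Step 6: find(5) -> no change; set of 5 is {5}
Step 7: union(2, 3) -> merged; set of 2 now {2, 3, 6}
Step 8: find(7) -> no change; set of 7 is {7}
Step 9: find(1) -> no change; set of 1 is {1}
Set of 6: {2, 3, 6}; 5 is not a member.

Answer: no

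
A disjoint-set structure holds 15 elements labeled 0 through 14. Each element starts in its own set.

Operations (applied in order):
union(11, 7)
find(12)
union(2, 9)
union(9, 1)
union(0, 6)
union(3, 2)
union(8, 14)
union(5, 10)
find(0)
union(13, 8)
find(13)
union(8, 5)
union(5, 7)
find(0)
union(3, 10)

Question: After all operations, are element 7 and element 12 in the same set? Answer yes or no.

Answer: no

Derivation:
Step 1: union(11, 7) -> merged; set of 11 now {7, 11}
Step 2: find(12) -> no change; set of 12 is {12}
Step 3: union(2, 9) -> merged; set of 2 now {2, 9}
Step 4: union(9, 1) -> merged; set of 9 now {1, 2, 9}
Step 5: union(0, 6) -> merged; set of 0 now {0, 6}
Step 6: union(3, 2) -> merged; set of 3 now {1, 2, 3, 9}
Step 7: union(8, 14) -> merged; set of 8 now {8, 14}
Step 8: union(5, 10) -> merged; set of 5 now {5, 10}
Step 9: find(0) -> no change; set of 0 is {0, 6}
Step 10: union(13, 8) -> merged; set of 13 now {8, 13, 14}
Step 11: find(13) -> no change; set of 13 is {8, 13, 14}
Step 12: union(8, 5) -> merged; set of 8 now {5, 8, 10, 13, 14}
Step 13: union(5, 7) -> merged; set of 5 now {5, 7, 8, 10, 11, 13, 14}
Step 14: find(0) -> no change; set of 0 is {0, 6}
Step 15: union(3, 10) -> merged; set of 3 now {1, 2, 3, 5, 7, 8, 9, 10, 11, 13, 14}
Set of 7: {1, 2, 3, 5, 7, 8, 9, 10, 11, 13, 14}; 12 is not a member.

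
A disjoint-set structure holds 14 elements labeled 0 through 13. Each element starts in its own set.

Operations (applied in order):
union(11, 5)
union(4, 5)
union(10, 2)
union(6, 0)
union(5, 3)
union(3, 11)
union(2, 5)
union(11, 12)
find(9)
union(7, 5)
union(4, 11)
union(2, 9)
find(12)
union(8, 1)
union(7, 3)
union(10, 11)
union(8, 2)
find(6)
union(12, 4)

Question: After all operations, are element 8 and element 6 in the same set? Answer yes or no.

Answer: no

Derivation:
Step 1: union(11, 5) -> merged; set of 11 now {5, 11}
Step 2: union(4, 5) -> merged; set of 4 now {4, 5, 11}
Step 3: union(10, 2) -> merged; set of 10 now {2, 10}
Step 4: union(6, 0) -> merged; set of 6 now {0, 6}
Step 5: union(5, 3) -> merged; set of 5 now {3, 4, 5, 11}
Step 6: union(3, 11) -> already same set; set of 3 now {3, 4, 5, 11}
Step 7: union(2, 5) -> merged; set of 2 now {2, 3, 4, 5, 10, 11}
Step 8: union(11, 12) -> merged; set of 11 now {2, 3, 4, 5, 10, 11, 12}
Step 9: find(9) -> no change; set of 9 is {9}
Step 10: union(7, 5) -> merged; set of 7 now {2, 3, 4, 5, 7, 10, 11, 12}
Step 11: union(4, 11) -> already same set; set of 4 now {2, 3, 4, 5, 7, 10, 11, 12}
Step 12: union(2, 9) -> merged; set of 2 now {2, 3, 4, 5, 7, 9, 10, 11, 12}
Step 13: find(12) -> no change; set of 12 is {2, 3, 4, 5, 7, 9, 10, 11, 12}
Step 14: union(8, 1) -> merged; set of 8 now {1, 8}
Step 15: union(7, 3) -> already same set; set of 7 now {2, 3, 4, 5, 7, 9, 10, 11, 12}
Step 16: union(10, 11) -> already same set; set of 10 now {2, 3, 4, 5, 7, 9, 10, 11, 12}
Step 17: union(8, 2) -> merged; set of 8 now {1, 2, 3, 4, 5, 7, 8, 9, 10, 11, 12}
Step 18: find(6) -> no change; set of 6 is {0, 6}
Step 19: union(12, 4) -> already same set; set of 12 now {1, 2, 3, 4, 5, 7, 8, 9, 10, 11, 12}
Set of 8: {1, 2, 3, 4, 5, 7, 8, 9, 10, 11, 12}; 6 is not a member.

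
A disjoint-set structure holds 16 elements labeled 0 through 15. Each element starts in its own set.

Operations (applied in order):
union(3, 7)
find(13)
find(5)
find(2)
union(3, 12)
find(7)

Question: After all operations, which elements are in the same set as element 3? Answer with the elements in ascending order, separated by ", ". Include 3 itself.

Answer: 3, 7, 12

Derivation:
Step 1: union(3, 7) -> merged; set of 3 now {3, 7}
Step 2: find(13) -> no change; set of 13 is {13}
Step 3: find(5) -> no change; set of 5 is {5}
Step 4: find(2) -> no change; set of 2 is {2}
Step 5: union(3, 12) -> merged; set of 3 now {3, 7, 12}
Step 6: find(7) -> no change; set of 7 is {3, 7, 12}
Component of 3: {3, 7, 12}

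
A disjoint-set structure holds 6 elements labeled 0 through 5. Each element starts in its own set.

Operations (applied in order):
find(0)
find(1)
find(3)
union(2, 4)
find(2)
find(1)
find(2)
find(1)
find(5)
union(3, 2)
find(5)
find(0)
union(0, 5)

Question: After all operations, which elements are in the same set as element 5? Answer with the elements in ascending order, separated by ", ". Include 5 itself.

Step 1: find(0) -> no change; set of 0 is {0}
Step 2: find(1) -> no change; set of 1 is {1}
Step 3: find(3) -> no change; set of 3 is {3}
Step 4: union(2, 4) -> merged; set of 2 now {2, 4}
Step 5: find(2) -> no change; set of 2 is {2, 4}
Step 6: find(1) -> no change; set of 1 is {1}
Step 7: find(2) -> no change; set of 2 is {2, 4}
Step 8: find(1) -> no change; set of 1 is {1}
Step 9: find(5) -> no change; set of 5 is {5}
Step 10: union(3, 2) -> merged; set of 3 now {2, 3, 4}
Step 11: find(5) -> no change; set of 5 is {5}
Step 12: find(0) -> no change; set of 0 is {0}
Step 13: union(0, 5) -> merged; set of 0 now {0, 5}
Component of 5: {0, 5}

Answer: 0, 5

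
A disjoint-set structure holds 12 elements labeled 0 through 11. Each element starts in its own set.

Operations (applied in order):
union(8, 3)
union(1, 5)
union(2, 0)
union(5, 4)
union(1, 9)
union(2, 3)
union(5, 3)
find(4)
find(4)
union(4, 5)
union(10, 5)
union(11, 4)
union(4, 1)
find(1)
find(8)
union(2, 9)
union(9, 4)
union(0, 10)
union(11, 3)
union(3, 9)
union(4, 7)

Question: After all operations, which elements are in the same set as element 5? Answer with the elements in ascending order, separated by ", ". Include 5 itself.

Answer: 0, 1, 2, 3, 4, 5, 7, 8, 9, 10, 11

Derivation:
Step 1: union(8, 3) -> merged; set of 8 now {3, 8}
Step 2: union(1, 5) -> merged; set of 1 now {1, 5}
Step 3: union(2, 0) -> merged; set of 2 now {0, 2}
Step 4: union(5, 4) -> merged; set of 5 now {1, 4, 5}
Step 5: union(1, 9) -> merged; set of 1 now {1, 4, 5, 9}
Step 6: union(2, 3) -> merged; set of 2 now {0, 2, 3, 8}
Step 7: union(5, 3) -> merged; set of 5 now {0, 1, 2, 3, 4, 5, 8, 9}
Step 8: find(4) -> no change; set of 4 is {0, 1, 2, 3, 4, 5, 8, 9}
Step 9: find(4) -> no change; set of 4 is {0, 1, 2, 3, 4, 5, 8, 9}
Step 10: union(4, 5) -> already same set; set of 4 now {0, 1, 2, 3, 4, 5, 8, 9}
Step 11: union(10, 5) -> merged; set of 10 now {0, 1, 2, 3, 4, 5, 8, 9, 10}
Step 12: union(11, 4) -> merged; set of 11 now {0, 1, 2, 3, 4, 5, 8, 9, 10, 11}
Step 13: union(4, 1) -> already same set; set of 4 now {0, 1, 2, 3, 4, 5, 8, 9, 10, 11}
Step 14: find(1) -> no change; set of 1 is {0, 1, 2, 3, 4, 5, 8, 9, 10, 11}
Step 15: find(8) -> no change; set of 8 is {0, 1, 2, 3, 4, 5, 8, 9, 10, 11}
Step 16: union(2, 9) -> already same set; set of 2 now {0, 1, 2, 3, 4, 5, 8, 9, 10, 11}
Step 17: union(9, 4) -> already same set; set of 9 now {0, 1, 2, 3, 4, 5, 8, 9, 10, 11}
Step 18: union(0, 10) -> already same set; set of 0 now {0, 1, 2, 3, 4, 5, 8, 9, 10, 11}
Step 19: union(11, 3) -> already same set; set of 11 now {0, 1, 2, 3, 4, 5, 8, 9, 10, 11}
Step 20: union(3, 9) -> already same set; set of 3 now {0, 1, 2, 3, 4, 5, 8, 9, 10, 11}
Step 21: union(4, 7) -> merged; set of 4 now {0, 1, 2, 3, 4, 5, 7, 8, 9, 10, 11}
Component of 5: {0, 1, 2, 3, 4, 5, 7, 8, 9, 10, 11}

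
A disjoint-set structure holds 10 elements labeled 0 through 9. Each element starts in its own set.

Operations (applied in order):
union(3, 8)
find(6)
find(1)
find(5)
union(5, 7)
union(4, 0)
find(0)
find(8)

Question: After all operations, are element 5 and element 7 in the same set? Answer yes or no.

Step 1: union(3, 8) -> merged; set of 3 now {3, 8}
Step 2: find(6) -> no change; set of 6 is {6}
Step 3: find(1) -> no change; set of 1 is {1}
Step 4: find(5) -> no change; set of 5 is {5}
Step 5: union(5, 7) -> merged; set of 5 now {5, 7}
Step 6: union(4, 0) -> merged; set of 4 now {0, 4}
Step 7: find(0) -> no change; set of 0 is {0, 4}
Step 8: find(8) -> no change; set of 8 is {3, 8}
Set of 5: {5, 7}; 7 is a member.

Answer: yes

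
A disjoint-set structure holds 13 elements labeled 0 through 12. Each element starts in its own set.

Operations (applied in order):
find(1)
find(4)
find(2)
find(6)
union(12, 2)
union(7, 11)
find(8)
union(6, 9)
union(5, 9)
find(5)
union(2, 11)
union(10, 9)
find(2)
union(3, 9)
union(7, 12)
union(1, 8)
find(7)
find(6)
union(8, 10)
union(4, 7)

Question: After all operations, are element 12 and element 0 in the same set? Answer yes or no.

Answer: no

Derivation:
Step 1: find(1) -> no change; set of 1 is {1}
Step 2: find(4) -> no change; set of 4 is {4}
Step 3: find(2) -> no change; set of 2 is {2}
Step 4: find(6) -> no change; set of 6 is {6}
Step 5: union(12, 2) -> merged; set of 12 now {2, 12}
Step 6: union(7, 11) -> merged; set of 7 now {7, 11}
Step 7: find(8) -> no change; set of 8 is {8}
Step 8: union(6, 9) -> merged; set of 6 now {6, 9}
Step 9: union(5, 9) -> merged; set of 5 now {5, 6, 9}
Step 10: find(5) -> no change; set of 5 is {5, 6, 9}
Step 11: union(2, 11) -> merged; set of 2 now {2, 7, 11, 12}
Step 12: union(10, 9) -> merged; set of 10 now {5, 6, 9, 10}
Step 13: find(2) -> no change; set of 2 is {2, 7, 11, 12}
Step 14: union(3, 9) -> merged; set of 3 now {3, 5, 6, 9, 10}
Step 15: union(7, 12) -> already same set; set of 7 now {2, 7, 11, 12}
Step 16: union(1, 8) -> merged; set of 1 now {1, 8}
Step 17: find(7) -> no change; set of 7 is {2, 7, 11, 12}
Step 18: find(6) -> no change; set of 6 is {3, 5, 6, 9, 10}
Step 19: union(8, 10) -> merged; set of 8 now {1, 3, 5, 6, 8, 9, 10}
Step 20: union(4, 7) -> merged; set of 4 now {2, 4, 7, 11, 12}
Set of 12: {2, 4, 7, 11, 12}; 0 is not a member.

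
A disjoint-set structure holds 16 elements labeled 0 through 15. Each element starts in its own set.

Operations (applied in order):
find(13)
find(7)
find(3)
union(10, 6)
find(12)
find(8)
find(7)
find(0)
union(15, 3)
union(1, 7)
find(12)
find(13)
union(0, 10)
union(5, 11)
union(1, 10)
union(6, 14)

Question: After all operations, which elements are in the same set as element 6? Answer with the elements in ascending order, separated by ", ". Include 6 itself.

Step 1: find(13) -> no change; set of 13 is {13}
Step 2: find(7) -> no change; set of 7 is {7}
Step 3: find(3) -> no change; set of 3 is {3}
Step 4: union(10, 6) -> merged; set of 10 now {6, 10}
Step 5: find(12) -> no change; set of 12 is {12}
Step 6: find(8) -> no change; set of 8 is {8}
Step 7: find(7) -> no change; set of 7 is {7}
Step 8: find(0) -> no change; set of 0 is {0}
Step 9: union(15, 3) -> merged; set of 15 now {3, 15}
Step 10: union(1, 7) -> merged; set of 1 now {1, 7}
Step 11: find(12) -> no change; set of 12 is {12}
Step 12: find(13) -> no change; set of 13 is {13}
Step 13: union(0, 10) -> merged; set of 0 now {0, 6, 10}
Step 14: union(5, 11) -> merged; set of 5 now {5, 11}
Step 15: union(1, 10) -> merged; set of 1 now {0, 1, 6, 7, 10}
Step 16: union(6, 14) -> merged; set of 6 now {0, 1, 6, 7, 10, 14}
Component of 6: {0, 1, 6, 7, 10, 14}

Answer: 0, 1, 6, 7, 10, 14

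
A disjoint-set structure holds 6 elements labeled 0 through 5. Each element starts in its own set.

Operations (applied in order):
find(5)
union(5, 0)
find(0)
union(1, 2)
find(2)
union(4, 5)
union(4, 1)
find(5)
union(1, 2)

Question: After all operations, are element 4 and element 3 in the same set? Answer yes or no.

Step 1: find(5) -> no change; set of 5 is {5}
Step 2: union(5, 0) -> merged; set of 5 now {0, 5}
Step 3: find(0) -> no change; set of 0 is {0, 5}
Step 4: union(1, 2) -> merged; set of 1 now {1, 2}
Step 5: find(2) -> no change; set of 2 is {1, 2}
Step 6: union(4, 5) -> merged; set of 4 now {0, 4, 5}
Step 7: union(4, 1) -> merged; set of 4 now {0, 1, 2, 4, 5}
Step 8: find(5) -> no change; set of 5 is {0, 1, 2, 4, 5}
Step 9: union(1, 2) -> already same set; set of 1 now {0, 1, 2, 4, 5}
Set of 4: {0, 1, 2, 4, 5}; 3 is not a member.

Answer: no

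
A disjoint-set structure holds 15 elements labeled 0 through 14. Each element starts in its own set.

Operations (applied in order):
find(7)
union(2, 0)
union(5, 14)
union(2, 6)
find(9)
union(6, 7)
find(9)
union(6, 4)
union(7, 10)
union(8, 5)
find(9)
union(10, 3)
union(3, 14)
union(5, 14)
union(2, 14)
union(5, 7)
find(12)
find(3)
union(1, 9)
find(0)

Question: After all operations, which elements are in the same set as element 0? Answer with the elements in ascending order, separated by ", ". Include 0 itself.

Step 1: find(7) -> no change; set of 7 is {7}
Step 2: union(2, 0) -> merged; set of 2 now {0, 2}
Step 3: union(5, 14) -> merged; set of 5 now {5, 14}
Step 4: union(2, 6) -> merged; set of 2 now {0, 2, 6}
Step 5: find(9) -> no change; set of 9 is {9}
Step 6: union(6, 7) -> merged; set of 6 now {0, 2, 6, 7}
Step 7: find(9) -> no change; set of 9 is {9}
Step 8: union(6, 4) -> merged; set of 6 now {0, 2, 4, 6, 7}
Step 9: union(7, 10) -> merged; set of 7 now {0, 2, 4, 6, 7, 10}
Step 10: union(8, 5) -> merged; set of 8 now {5, 8, 14}
Step 11: find(9) -> no change; set of 9 is {9}
Step 12: union(10, 3) -> merged; set of 10 now {0, 2, 3, 4, 6, 7, 10}
Step 13: union(3, 14) -> merged; set of 3 now {0, 2, 3, 4, 5, 6, 7, 8, 10, 14}
Step 14: union(5, 14) -> already same set; set of 5 now {0, 2, 3, 4, 5, 6, 7, 8, 10, 14}
Step 15: union(2, 14) -> already same set; set of 2 now {0, 2, 3, 4, 5, 6, 7, 8, 10, 14}
Step 16: union(5, 7) -> already same set; set of 5 now {0, 2, 3, 4, 5, 6, 7, 8, 10, 14}
Step 17: find(12) -> no change; set of 12 is {12}
Step 18: find(3) -> no change; set of 3 is {0, 2, 3, 4, 5, 6, 7, 8, 10, 14}
Step 19: union(1, 9) -> merged; set of 1 now {1, 9}
Step 20: find(0) -> no change; set of 0 is {0, 2, 3, 4, 5, 6, 7, 8, 10, 14}
Component of 0: {0, 2, 3, 4, 5, 6, 7, 8, 10, 14}

Answer: 0, 2, 3, 4, 5, 6, 7, 8, 10, 14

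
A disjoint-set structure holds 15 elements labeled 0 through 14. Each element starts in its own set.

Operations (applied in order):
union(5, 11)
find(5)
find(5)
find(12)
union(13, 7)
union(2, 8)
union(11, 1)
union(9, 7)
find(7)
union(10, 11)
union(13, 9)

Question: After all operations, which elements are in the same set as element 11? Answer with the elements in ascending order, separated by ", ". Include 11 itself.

Step 1: union(5, 11) -> merged; set of 5 now {5, 11}
Step 2: find(5) -> no change; set of 5 is {5, 11}
Step 3: find(5) -> no change; set of 5 is {5, 11}
Step 4: find(12) -> no change; set of 12 is {12}
Step 5: union(13, 7) -> merged; set of 13 now {7, 13}
Step 6: union(2, 8) -> merged; set of 2 now {2, 8}
Step 7: union(11, 1) -> merged; set of 11 now {1, 5, 11}
Step 8: union(9, 7) -> merged; set of 9 now {7, 9, 13}
Step 9: find(7) -> no change; set of 7 is {7, 9, 13}
Step 10: union(10, 11) -> merged; set of 10 now {1, 5, 10, 11}
Step 11: union(13, 9) -> already same set; set of 13 now {7, 9, 13}
Component of 11: {1, 5, 10, 11}

Answer: 1, 5, 10, 11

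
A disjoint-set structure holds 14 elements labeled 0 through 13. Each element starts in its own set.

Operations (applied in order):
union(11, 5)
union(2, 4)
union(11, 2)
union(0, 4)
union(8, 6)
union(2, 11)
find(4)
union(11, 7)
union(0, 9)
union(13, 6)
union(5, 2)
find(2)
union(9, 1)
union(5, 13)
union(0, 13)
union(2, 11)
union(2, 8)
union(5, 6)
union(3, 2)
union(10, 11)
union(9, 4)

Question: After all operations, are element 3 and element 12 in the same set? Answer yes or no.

Answer: no

Derivation:
Step 1: union(11, 5) -> merged; set of 11 now {5, 11}
Step 2: union(2, 4) -> merged; set of 2 now {2, 4}
Step 3: union(11, 2) -> merged; set of 11 now {2, 4, 5, 11}
Step 4: union(0, 4) -> merged; set of 0 now {0, 2, 4, 5, 11}
Step 5: union(8, 6) -> merged; set of 8 now {6, 8}
Step 6: union(2, 11) -> already same set; set of 2 now {0, 2, 4, 5, 11}
Step 7: find(4) -> no change; set of 4 is {0, 2, 4, 5, 11}
Step 8: union(11, 7) -> merged; set of 11 now {0, 2, 4, 5, 7, 11}
Step 9: union(0, 9) -> merged; set of 0 now {0, 2, 4, 5, 7, 9, 11}
Step 10: union(13, 6) -> merged; set of 13 now {6, 8, 13}
Step 11: union(5, 2) -> already same set; set of 5 now {0, 2, 4, 5, 7, 9, 11}
Step 12: find(2) -> no change; set of 2 is {0, 2, 4, 5, 7, 9, 11}
Step 13: union(9, 1) -> merged; set of 9 now {0, 1, 2, 4, 5, 7, 9, 11}
Step 14: union(5, 13) -> merged; set of 5 now {0, 1, 2, 4, 5, 6, 7, 8, 9, 11, 13}
Step 15: union(0, 13) -> already same set; set of 0 now {0, 1, 2, 4, 5, 6, 7, 8, 9, 11, 13}
Step 16: union(2, 11) -> already same set; set of 2 now {0, 1, 2, 4, 5, 6, 7, 8, 9, 11, 13}
Step 17: union(2, 8) -> already same set; set of 2 now {0, 1, 2, 4, 5, 6, 7, 8, 9, 11, 13}
Step 18: union(5, 6) -> already same set; set of 5 now {0, 1, 2, 4, 5, 6, 7, 8, 9, 11, 13}
Step 19: union(3, 2) -> merged; set of 3 now {0, 1, 2, 3, 4, 5, 6, 7, 8, 9, 11, 13}
Step 20: union(10, 11) -> merged; set of 10 now {0, 1, 2, 3, 4, 5, 6, 7, 8, 9, 10, 11, 13}
Step 21: union(9, 4) -> already same set; set of 9 now {0, 1, 2, 3, 4, 5, 6, 7, 8, 9, 10, 11, 13}
Set of 3: {0, 1, 2, 3, 4, 5, 6, 7, 8, 9, 10, 11, 13}; 12 is not a member.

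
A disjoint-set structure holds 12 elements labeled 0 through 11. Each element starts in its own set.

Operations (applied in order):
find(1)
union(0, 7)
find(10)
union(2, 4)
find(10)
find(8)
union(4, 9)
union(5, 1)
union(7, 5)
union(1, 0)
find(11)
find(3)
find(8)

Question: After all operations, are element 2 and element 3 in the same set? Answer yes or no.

Answer: no

Derivation:
Step 1: find(1) -> no change; set of 1 is {1}
Step 2: union(0, 7) -> merged; set of 0 now {0, 7}
Step 3: find(10) -> no change; set of 10 is {10}
Step 4: union(2, 4) -> merged; set of 2 now {2, 4}
Step 5: find(10) -> no change; set of 10 is {10}
Step 6: find(8) -> no change; set of 8 is {8}
Step 7: union(4, 9) -> merged; set of 4 now {2, 4, 9}
Step 8: union(5, 1) -> merged; set of 5 now {1, 5}
Step 9: union(7, 5) -> merged; set of 7 now {0, 1, 5, 7}
Step 10: union(1, 0) -> already same set; set of 1 now {0, 1, 5, 7}
Step 11: find(11) -> no change; set of 11 is {11}
Step 12: find(3) -> no change; set of 3 is {3}
Step 13: find(8) -> no change; set of 8 is {8}
Set of 2: {2, 4, 9}; 3 is not a member.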